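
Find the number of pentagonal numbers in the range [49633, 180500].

165

The n-th pentagonal number is n(3n−1)/2.
Smallest index with value ≥ 49633: n = 183 (giving 50142).
Largest index with value ≤ 180500: n = 347 (giving 180440).
Indices 183 through 347: 165 terms.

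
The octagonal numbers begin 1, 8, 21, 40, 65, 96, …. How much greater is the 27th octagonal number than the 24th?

27·(3·27 − 2) = 2133 and 24·(3·24 − 2) = 1680.
Difference: 2133 − 1680 = 453.

453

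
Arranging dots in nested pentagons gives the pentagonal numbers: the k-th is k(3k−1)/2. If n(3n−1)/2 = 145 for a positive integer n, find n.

Set n(3n−1)/2 = 145, giving 3n² − n − 290 = 0.
So n = (1 + 59) / 6 = 60/6 = 10.

10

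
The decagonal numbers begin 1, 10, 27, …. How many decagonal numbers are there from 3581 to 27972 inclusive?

The n-th decagonal number is n(4n−3).
Smallest index with value ≥ 3581: n = 31 (giving 3751).
Largest index with value ≤ 27972: n = 84 (giving 27972).
Indices 31 through 84: 54 terms.

54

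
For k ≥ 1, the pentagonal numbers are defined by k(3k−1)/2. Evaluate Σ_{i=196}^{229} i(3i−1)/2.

2304265

Σ i(3i−1)/2 = (3Σi² − Σi) / 2 over i = 196..229.
Σi = 26335 − 19110 = 7225 and Σi² = 4029255 − 2490670 = 1538585.
(3·1538585 − 1·7225) / 2 = 4608530/2 = 2304265.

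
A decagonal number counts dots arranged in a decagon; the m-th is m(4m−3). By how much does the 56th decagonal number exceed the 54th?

874

56·(4·56 − 3) = 12376 and 54·(4·54 − 3) = 11502.
Difference: 12376 − 11502 = 874.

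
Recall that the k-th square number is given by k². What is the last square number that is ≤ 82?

Solve n² ≤ 82 for integer n.
n = 9 gives 81 ≤ 82, while n = 10 gives 100 > 82; so the answer is 81.

81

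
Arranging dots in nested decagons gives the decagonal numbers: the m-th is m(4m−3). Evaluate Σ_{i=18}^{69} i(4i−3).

433654

Σ i(4i−3) = 4Σi² − 3Σi over i = 18..69.
Σi = 2415 − 153 = 2262 and Σi² = 111895 − 1785 = 110110.
4·110110 − 3·2262 = 433654.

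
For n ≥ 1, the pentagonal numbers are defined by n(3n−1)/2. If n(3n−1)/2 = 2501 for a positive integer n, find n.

Set n(3n−1)/2 = 2501, giving 3n² − n − 5002 = 0.
So n = (1 + 245) / 6 = 246/6 = 41.

41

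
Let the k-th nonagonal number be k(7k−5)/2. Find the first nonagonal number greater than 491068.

491250

Solve n(7n−5)/2 > 491068 for integer n.
The largest n with value ≤ 491068 is 374 (since 488631 ≤ 491068 < 491250), so the first above is n = 375, value 491250.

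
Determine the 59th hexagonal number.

6903

The 59th hexagonal number is n(2n−1) with n = 59.
59·(2·59 − 1) = 59·117 = 6903.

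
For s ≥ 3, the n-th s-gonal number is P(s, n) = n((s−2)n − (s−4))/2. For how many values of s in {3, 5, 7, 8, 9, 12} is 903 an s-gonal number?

1

s = 3: P(3, 42) = 903. ✓
s = 5: P(5, 24) = 852 and P(5, 25) = 925; 903 is not s-gonal.
s = 7: P(7, 19) = 874 and P(7, 20) = 970; 903 is not s-gonal.
s = 8: P(8, 17) = 833 and P(8, 18) = 936; 903 is not s-gonal.
s = 9: P(9, 16) = 856 and P(9, 17) = 969; 903 is not s-gonal.
s = 12: P(12, 13) = 793 and P(12, 14) = 924; 903 is not s-gonal.
Hits: s ∈ {3} → 1.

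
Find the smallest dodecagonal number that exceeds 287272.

Solve n(5n−4) > 287272 for integer n.
The largest n with value ≤ 287272 is 240 (since 287040 ≤ 287272 < 289441), so the first above is n = 241, value 289441.

289441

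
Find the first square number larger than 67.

81

Solve n² > 67 for integer n.
The largest n with value ≤ 67 is 8 (since 64 ≤ 67 < 81), so the first above is n = 9, value 81.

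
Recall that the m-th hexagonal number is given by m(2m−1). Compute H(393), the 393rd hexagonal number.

308505

393·(2·393 − 1) = 393·785 = 308505.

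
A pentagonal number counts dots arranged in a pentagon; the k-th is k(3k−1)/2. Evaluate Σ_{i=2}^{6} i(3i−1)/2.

Σ i(3i−1)/2 = (3Σi² − Σi) / 2 over i = 2..6.
Σi = 21 − 1 = 20 and Σi² = 91 − 1 = 90.
(3·90 − 1·20) / 2 = 250/2 = 125.

125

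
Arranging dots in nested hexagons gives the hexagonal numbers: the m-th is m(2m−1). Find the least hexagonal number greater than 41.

Solve n(2n−1) > 41 for integer n.
The largest n with value ≤ 41 is 4 (since 28 ≤ 41 < 45), so the first above is n = 5, value 45.

45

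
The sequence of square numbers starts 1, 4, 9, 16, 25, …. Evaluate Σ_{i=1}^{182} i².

Σ_{i=1}^{182} i² = 182·183·365/6 = 2026115.

2026115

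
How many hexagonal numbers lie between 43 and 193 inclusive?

The n-th hexagonal number is n(2n−1).
Smallest index with value ≥ 43: n = 5 (giving 45).
Largest index with value ≤ 193: n = 10 (giving 190).
Indices 5 through 10: 6 terms.

6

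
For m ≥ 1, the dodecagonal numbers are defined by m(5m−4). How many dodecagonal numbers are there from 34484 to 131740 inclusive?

79

The n-th dodecagonal number is n(5n−4).
Smallest index with value ≥ 34484: n = 84 (giving 34944).
Largest index with value ≤ 131740: n = 162 (giving 130572).
Indices 84 through 162: 79 terms.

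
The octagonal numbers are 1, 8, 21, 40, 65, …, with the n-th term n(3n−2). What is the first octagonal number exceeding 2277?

2296

Solve n(3n−2) > 2277 for integer n.
The largest n with value ≤ 2277 is 27 (since 2133 ≤ 2277 < 2296), so the first above is n = 28, value 2296.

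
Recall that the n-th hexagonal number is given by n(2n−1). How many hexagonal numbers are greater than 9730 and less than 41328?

73

The n-th hexagonal number is n(2n−1).
Smallest index with value > 9730: n = 71 (giving 10011).
Largest index with value < 41328: n = 143 (giving 40755).
Indices 71 through 143: 73 terms.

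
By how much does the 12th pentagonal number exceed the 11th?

34

Consecutive pentagonal numbers differ by 3n − 2: here 3·12 − 2 = 34.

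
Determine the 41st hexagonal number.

3321

The 41st hexagonal number is n(2n−1) with n = 41.
41·(2·41 − 1) = 41·81 = 3321.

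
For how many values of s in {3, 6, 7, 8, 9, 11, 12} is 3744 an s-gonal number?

s = 3: P(3, 86) = 3741 and P(3, 87) = 3828; 3744 is not s-gonal.
s = 6: P(6, 43) = 3655 and P(6, 44) = 3828; 3744 is not s-gonal.
s = 7: P(7, 39) = 3744. ✓
s = 8: P(8, 35) = 3605 and P(8, 36) = 3816; 3744 is not s-gonal.
s = 9: P(9, 33) = 3729 and P(9, 34) = 3961; 3744 is not s-gonal.
s = 11: P(11, 29) = 3683 and P(11, 30) = 3945; 3744 is not s-gonal.
s = 12: P(12, 27) = 3537 and P(12, 28) = 3808; 3744 is not s-gonal.
Hits: s ∈ {7} → 1.

1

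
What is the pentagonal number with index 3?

The 3rd pentagonal number is n(3n−1)/2 with n = 3.
3·(3·3 − 1)/2 = 3·8/2 = 3·4 = 12.

12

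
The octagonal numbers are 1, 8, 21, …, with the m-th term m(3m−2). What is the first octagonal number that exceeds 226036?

Solve n(3n−2) > 226036 for integer n.
The largest n with value ≤ 226036 is 274 (since 224680 ≤ 226036 < 226325), so the first above is n = 275, value 226325.

226325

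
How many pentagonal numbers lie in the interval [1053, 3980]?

25

The n-th pentagonal number is n(3n−1)/2.
Smallest index with value ≥ 1053: n = 27 (giving 1080).
Largest index with value ≤ 3980: n = 51 (giving 3876).
Indices 27 through 51: 25 terms.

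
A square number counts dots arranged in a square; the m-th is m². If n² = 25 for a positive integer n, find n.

5

We need n² = 25, so n = √25 = 5.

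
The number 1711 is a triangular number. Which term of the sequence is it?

58

Set n(n+1)/2 = 1711, giving n² + n − 3422 = 0.
The discriminant is 1 + 8·1711 = 13689, and √13689 = 117.
So n = (-1 + 117) / 2 = 116/2 = 58.
Check: 58·59/2 = 1711. ✓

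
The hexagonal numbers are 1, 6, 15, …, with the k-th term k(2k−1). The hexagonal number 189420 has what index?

Set n(2n−1) = 189420, giving 2n² − n − 189420 = 0.
The discriminant is 1 + 8·189420 = 1515361, and √1515361 = 1231.
So n = (1 + 1231) / 4 = 1232/4 = 308.

308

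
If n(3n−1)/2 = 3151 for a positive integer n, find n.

Set n(3n−1)/2 = 3151, giving 3n² − n − 6302 = 0.
The discriminant is 1 + 24·3151 = 75625, and √75625 = 275.
So n = (1 + 275) / 6 = 276/6 = 46.
Check: 46·(3·46 − 1)/2 = 3151. ✓

46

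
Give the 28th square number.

784

The 28th square number is n² with n = 28.
28² = 784.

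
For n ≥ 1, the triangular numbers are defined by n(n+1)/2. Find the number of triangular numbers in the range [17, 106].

9

The n-th triangular number is n(n+1)/2.
Smallest index with value ≥ 17: n = 6 (giving 21).
Largest index with value ≤ 106: n = 14 (giving 105).
Indices 6 through 14: 9 terms.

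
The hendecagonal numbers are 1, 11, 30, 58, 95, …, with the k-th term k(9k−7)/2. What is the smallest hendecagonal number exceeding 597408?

598235

Solve n(9n−7)/2 > 597408 for integer n.
The largest n with value ≤ 597408 is 364 (since 594958 ≤ 597408 < 598235), so the first above is n = 365, value 598235.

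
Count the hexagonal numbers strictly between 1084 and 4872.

The n-th hexagonal number is n(2n−1).
Smallest index with value > 1084: n = 24 (giving 1128).
Largest index with value < 4872: n = 49 (giving 4753).
Indices 24 through 49: 26 terms.

26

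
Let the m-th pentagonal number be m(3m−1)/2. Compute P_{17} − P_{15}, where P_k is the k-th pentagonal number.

95

17·(3·17 − 1)/2 = 425 and 15·(3·15 − 1)/2 = 330.
Difference: 425 − 330 = 95.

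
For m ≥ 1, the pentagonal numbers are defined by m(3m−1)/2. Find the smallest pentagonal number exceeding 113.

Solve n(3n−1)/2 > 113 for integer n.
The largest n with value ≤ 113 is 8 (since 92 ≤ 113 < 117), so the first above is n = 9, value 117.

117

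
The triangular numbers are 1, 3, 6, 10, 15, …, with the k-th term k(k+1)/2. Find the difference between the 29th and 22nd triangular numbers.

29·30/2 = 435 and 22·23/2 = 253.
Difference: 435 − 253 = 182.

182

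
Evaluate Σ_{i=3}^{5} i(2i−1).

88

Σ i(2i−1) = 2Σi² − Σi over i = 3..5.
Σi = 15 − 3 = 12 and Σi² = 55 − 5 = 50.
2·50 − 1·12 = 88.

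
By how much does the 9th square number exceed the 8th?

n² − (n−1)² = 2n − 1, so 9² − 8² = 2·9 − 1 = 17.

17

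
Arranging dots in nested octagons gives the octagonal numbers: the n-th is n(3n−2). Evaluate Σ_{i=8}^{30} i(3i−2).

Σ i(3i−2) = 3Σi² − 2Σi over i = 8..30.
Σi = 465 − 28 = 437 and Σi² = 9455 − 140 = 9315.
3·9315 − 2·437 = 27071.

27071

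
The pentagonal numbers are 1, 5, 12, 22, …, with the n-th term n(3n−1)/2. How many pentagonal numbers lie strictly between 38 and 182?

6

The n-th pentagonal number is n(3n−1)/2.
Smallest index with value > 38: n = 6 (giving 51).
Largest index with value < 182: n = 11 (giving 176).
Indices 6 through 11: 6 terms.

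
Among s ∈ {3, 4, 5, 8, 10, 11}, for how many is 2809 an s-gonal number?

s = 3: P(3, 74) = 2775 and P(3, 75) = 2850; 2809 is not s-gonal.
s = 4: P(4, 53) = 2809. ✓
s = 5: P(5, 43) = 2752 and P(5, 44) = 2882; 2809 is not s-gonal.
s = 8: P(8, 30) = 2640 and P(8, 31) = 2821; 2809 is not s-gonal.
s = 10: P(10, 26) = 2626 and P(10, 27) = 2835; 2809 is not s-gonal.
s = 11: P(11, 25) = 2725 and P(11, 26) = 2951; 2809 is not s-gonal.
Hits: s ∈ {4} → 1.

1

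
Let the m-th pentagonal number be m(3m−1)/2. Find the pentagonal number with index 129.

129·(3·129 − 1)/2 = 129·386/2 = 129·193 = 24897.

24897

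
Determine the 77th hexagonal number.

The 77th hexagonal number is n(2n−1) with n = 77.
77·(2·77 − 1) = 77·153 = 11781.

11781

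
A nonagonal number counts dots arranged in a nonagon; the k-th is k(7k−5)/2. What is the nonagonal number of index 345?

The 345th nonagonal number is n(7n−5)/2 with n = 345.
345·(7·345 − 5)/2 = 345·2410/2 = 345·1205 = 415725.

415725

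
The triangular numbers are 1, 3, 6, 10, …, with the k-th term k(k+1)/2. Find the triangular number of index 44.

44·45/2 = 1980/2 = 990.

990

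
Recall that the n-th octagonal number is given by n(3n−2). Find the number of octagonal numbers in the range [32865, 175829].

138

The n-th octagonal number is n(3n−2).
Smallest index with value ≥ 32865: n = 105 (giving 32865).
Largest index with value ≤ 175829: n = 242 (giving 175208).
Indices 105 through 242: 138 terms.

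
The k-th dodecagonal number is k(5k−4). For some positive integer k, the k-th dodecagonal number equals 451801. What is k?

301

Set n(5n−4) = 451801, giving 5n² − 4n − 451801 = 0.
The discriminant is 16 + 20·451801 = 9036036, and √9036036 = 3006.
So n = (4 + 3006) / 10 = 3010/10 = 301.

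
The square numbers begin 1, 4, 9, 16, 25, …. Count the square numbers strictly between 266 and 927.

14

The n-th square number is n².
Smallest index with value > 266: n = 17 (giving 289).
Largest index with value < 927: n = 30 (giving 900).
Indices 17 through 30: 14 terms.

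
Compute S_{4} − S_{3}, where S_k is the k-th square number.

n² − (n−1)² = 2n − 1, so 4² − 3² = 2·4 − 1 = 7.

7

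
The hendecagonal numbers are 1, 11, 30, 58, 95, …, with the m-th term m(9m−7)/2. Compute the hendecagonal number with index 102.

102·(9·102 − 7)/2 = 102·911/2 = 46461.

46461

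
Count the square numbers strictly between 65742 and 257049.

250

The n-th square number is n².
Smallest index with value > 65742: n = 257 (giving 66049).
Largest index with value < 257049: n = 506 (giving 256036).
Indices 257 through 506: 250 terms.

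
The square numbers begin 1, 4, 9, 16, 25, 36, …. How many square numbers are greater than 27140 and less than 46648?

51

The n-th square number is n².
Smallest index with value > 27140: n = 165 (giving 27225).
Largest index with value < 46648: n = 215 (giving 46225).
Indices 165 through 215: 51 terms.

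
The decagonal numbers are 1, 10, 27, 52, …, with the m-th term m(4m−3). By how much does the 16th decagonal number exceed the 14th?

234

16·(4·16 − 3) = 976 and 14·(4·14 − 3) = 742.
Difference: 976 − 742 = 234.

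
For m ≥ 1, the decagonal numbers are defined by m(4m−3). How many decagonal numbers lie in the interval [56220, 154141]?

The n-th decagonal number is n(4n−3).
Smallest index with value ≥ 56220: n = 119 (giving 56287).
Largest index with value ≤ 154141: n = 196 (giving 153076).
Indices 119 through 196: 78 terms.

78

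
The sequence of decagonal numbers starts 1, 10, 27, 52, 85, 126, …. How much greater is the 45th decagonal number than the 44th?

Consecutive decagonal numbers differ by 8n − 7: here 8·45 − 7 = 353.

353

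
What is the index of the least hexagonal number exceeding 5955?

55

Solve n(2n−1) > 5955 for integer n.
The largest n with value ≤ 5955 is 54 (since 5778 ≤ 5955 < 5995), so the first above is n = 55, value 5995.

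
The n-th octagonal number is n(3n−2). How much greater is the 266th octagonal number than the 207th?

83603

266·(3·266 − 2) = 211736 and 207·(3·207 − 2) = 128133.
Difference: 211736 − 128133 = 83603.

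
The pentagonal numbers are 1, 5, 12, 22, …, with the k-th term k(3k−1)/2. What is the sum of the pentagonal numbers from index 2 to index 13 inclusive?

Σ i(3i−1)/2 = (3Σi² − Σi) / 2 over i = 2..13.
Σi = 91 − 1 = 90 and Σi² = 819 − 1 = 818.
(3·818 − 1·90) / 2 = 2364/2 = 1182.

1182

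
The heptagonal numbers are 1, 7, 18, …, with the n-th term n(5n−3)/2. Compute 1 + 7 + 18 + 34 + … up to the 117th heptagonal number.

Σ i(5i−3)/2 = (5Σi² − 3Σi) / 2 over i = 1..117.
Σi = 6903 and Σi² = 540735.
(5·540735 − 3·6903) / 2 = 2682966/2 = 1341483.

1341483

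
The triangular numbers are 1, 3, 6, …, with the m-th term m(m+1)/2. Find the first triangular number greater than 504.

Solve n(n+1)/2 > 504 for integer n.
The largest n with value ≤ 504 is 31 (since 496 ≤ 504 < 528), so the first above is n = 32, value 528.

528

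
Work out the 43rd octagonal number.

5461

43·(3·43 − 2) = 43·127 = 5461.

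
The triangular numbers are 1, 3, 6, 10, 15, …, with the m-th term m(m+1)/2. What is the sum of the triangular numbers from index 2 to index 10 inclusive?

219

Σ i(i+1)/2 = (Σi² + Σi) / 2 over i = 2..10.
Σi = 55 − 1 = 54 and Σi² = 385 − 1 = 384.
(1·384 + 1·54) / 2 = 438/2 = 219.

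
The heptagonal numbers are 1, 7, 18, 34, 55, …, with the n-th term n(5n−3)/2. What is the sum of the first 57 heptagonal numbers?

155933

Σ i(5i−3)/2 = (5Σi² − 3Σi) / 2 over i = 1..57.
Σi = 1653 and Σi² = 63365.
(5·63365 − 3·1653) / 2 = 311866/2 = 155933.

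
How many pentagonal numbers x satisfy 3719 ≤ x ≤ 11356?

The n-th pentagonal number is n(3n−1)/2.
Smallest index with value ≥ 3719: n = 50 (giving 3725).
Largest index with value ≤ 11356: n = 87 (giving 11310).
Indices 50 through 87: 38 terms.

38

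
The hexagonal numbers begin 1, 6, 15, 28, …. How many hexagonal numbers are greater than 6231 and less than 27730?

The n-th hexagonal number is n(2n−1).
Smallest index with value > 6231: n = 57 (giving 6441).
Largest index with value < 27730: n = 117 (giving 27261).
Indices 57 through 117: 61 terms.

61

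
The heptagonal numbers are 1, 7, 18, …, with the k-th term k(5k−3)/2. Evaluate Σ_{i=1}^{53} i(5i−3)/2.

125451

Σ i(5i−3)/2 = (5Σi² − 3Σi) / 2 over i = 1..53.
Σi = 1431 and Σi² = 51039.
(5·51039 − 3·1431) / 2 = 250902/2 = 125451.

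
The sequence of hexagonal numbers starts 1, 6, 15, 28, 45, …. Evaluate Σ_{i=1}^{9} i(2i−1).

Σ i(2i−1) = 2Σi² − Σi over i = 1..9.
Σi = 45 and Σi² = 285.
2·285 − 1·45 = 525.

525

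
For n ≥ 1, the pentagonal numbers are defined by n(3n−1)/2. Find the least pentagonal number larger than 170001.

Solve n(3n−1)/2 > 170001 for integer n.
The largest n with value ≤ 170001 is 336 (since 169176 ≤ 170001 < 170185), so the first above is n = 337, value 170185.

170185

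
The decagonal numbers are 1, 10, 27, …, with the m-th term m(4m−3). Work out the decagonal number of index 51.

10251

The 51st decagonal number is n(4n−3) with n = 51.
51·(4·51 − 3) = 51·201 = 10251.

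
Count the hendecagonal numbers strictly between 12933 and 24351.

The n-th hendecagonal number is n(9n−7)/2.
Smallest index with value > 12933: n = 55 (giving 13420).
Largest index with value < 24351: n = 73 (giving 23725).
Indices 55 through 73: 19 terms.

19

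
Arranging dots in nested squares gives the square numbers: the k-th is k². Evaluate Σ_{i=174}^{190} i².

563516

Σ_{i=174}^{190} i² = 2304415 − 1740899 = 563516.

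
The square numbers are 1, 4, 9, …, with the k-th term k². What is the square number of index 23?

The 23rd square number is n² with n = 23.
23² = 529.

529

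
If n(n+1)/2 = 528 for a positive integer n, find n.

Set n(n+1)/2 = 528, giving n² + n − 1056 = 0.
So n = (-1 + 65) / 2 = 64/2 = 32.

32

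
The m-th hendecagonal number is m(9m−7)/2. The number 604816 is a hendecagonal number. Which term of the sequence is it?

Set n(9n−7)/2 = 604816, giving 9n² − 7n − 1209632 = 0.
So n = (7 + 6599) / 18 = 6606/18 = 367.

367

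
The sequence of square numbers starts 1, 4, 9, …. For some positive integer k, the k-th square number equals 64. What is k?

We need n² = 64, so n = √64 = 8.
Check: 8² = 64. ✓

8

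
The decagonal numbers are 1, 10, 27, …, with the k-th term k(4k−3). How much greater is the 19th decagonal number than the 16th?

411

19·(4·19 − 3) = 1387 and 16·(4·16 − 3) = 976.
Difference: 1387 − 976 = 411.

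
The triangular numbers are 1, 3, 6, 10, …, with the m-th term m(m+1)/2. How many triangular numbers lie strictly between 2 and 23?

5

The n-th triangular number is n(n+1)/2.
Smallest index with value > 2: n = 2 (giving 3).
Largest index with value < 23: n = 6 (giving 21).
Indices 2 through 6: 5 terms.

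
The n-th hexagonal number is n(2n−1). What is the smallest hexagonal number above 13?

15

Solve n(2n−1) > 13 for integer n.
The largest n with value ≤ 13 is 2 (since 6 ≤ 13 < 15), so the first above is n = 3, value 15.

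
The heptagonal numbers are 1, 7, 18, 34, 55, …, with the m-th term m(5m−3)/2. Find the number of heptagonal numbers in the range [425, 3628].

25

The n-th heptagonal number is n(5n−3)/2.
Smallest index with value ≥ 425: n = 14 (giving 469).
Largest index with value ≤ 3628: n = 38 (giving 3553).
Indices 14 through 38: 25 terms.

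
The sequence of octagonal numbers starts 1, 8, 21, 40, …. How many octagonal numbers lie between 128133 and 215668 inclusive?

The n-th octagonal number is n(3n−2).
Smallest index with value ≥ 128133: n = 207 (giving 128133).
Largest index with value ≤ 215668: n = 268 (giving 214936).
Indices 207 through 268: 62 terms.

62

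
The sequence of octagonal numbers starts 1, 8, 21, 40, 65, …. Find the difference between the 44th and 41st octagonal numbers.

759

44·(3·44 − 2) = 5720 and 41·(3·41 − 2) = 4961.
Difference: 5720 − 4961 = 759.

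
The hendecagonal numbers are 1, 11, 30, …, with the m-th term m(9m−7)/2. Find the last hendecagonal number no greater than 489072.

Solve n(9n−7)/2 ≤ 489072 for integer n.
n = 330 gives 488895 ≤ 489072, while n = 331 gives 491866 > 489072; so the answer is 488895.

488895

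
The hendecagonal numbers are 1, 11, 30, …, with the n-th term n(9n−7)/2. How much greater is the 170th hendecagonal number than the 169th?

1522

Consecutive hendecagonal numbers differ by 9n − 8: here 9·170 − 8 = 1522.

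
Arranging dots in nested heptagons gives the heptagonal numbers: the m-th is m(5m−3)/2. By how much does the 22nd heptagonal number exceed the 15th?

637

22·(5·22 − 3)/2 = 1177 and 15·(5·15 − 3)/2 = 540.
Difference: 1177 − 540 = 637.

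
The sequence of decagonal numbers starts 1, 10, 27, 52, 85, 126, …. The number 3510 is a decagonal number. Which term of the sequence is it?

30

Set n(4n−3) = 3510, giving 4n² − 3n − 3510 = 0.
The discriminant is 9 + 16·3510 = 56169, and √56169 = 237.
So n = (3 + 237) / 8 = 240/8 = 30.
Check: 30·(4·30 − 3) = 3510. ✓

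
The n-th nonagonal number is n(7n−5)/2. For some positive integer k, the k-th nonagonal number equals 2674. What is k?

Set n(7n−5)/2 = 2674, giving 7n² − 5n − 5348 = 0.
So n = (5 + 387) / 14 = 392/14 = 28.

28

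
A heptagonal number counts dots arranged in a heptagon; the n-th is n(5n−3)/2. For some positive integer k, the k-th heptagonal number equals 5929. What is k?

49

Set n(5n−3)/2 = 5929, giving 5n² − 3n − 11858 = 0.
The discriminant is 9 + 40·5929 = 237169, and √237169 = 487.
So n = (3 + 487) / 10 = 490/10 = 49.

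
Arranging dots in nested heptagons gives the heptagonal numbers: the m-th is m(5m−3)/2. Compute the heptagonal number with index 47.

The 47th heptagonal number is n(5n−3)/2 with n = 47.
47·(5·47 − 3)/2 = 47·232/2 = 47·116 = 5452.

5452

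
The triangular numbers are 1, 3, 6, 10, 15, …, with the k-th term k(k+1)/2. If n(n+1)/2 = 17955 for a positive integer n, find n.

189

Set n(n+1)/2 = 17955, giving n² + n − 35910 = 0.
So n = (-1 + 379) / 2 = 378/2 = 189.
Check: 189·190/2 = 17955. ✓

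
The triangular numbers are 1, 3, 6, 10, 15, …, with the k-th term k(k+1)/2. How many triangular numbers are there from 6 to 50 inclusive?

7

The n-th triangular number is n(n+1)/2.
Smallest index with value ≥ 6: n = 3 (giving 6).
Largest index with value ≤ 50: n = 9 (giving 45).
Indices 3 through 9: 7 terms.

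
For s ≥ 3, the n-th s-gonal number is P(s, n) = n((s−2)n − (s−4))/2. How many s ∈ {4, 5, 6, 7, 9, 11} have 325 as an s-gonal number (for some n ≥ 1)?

2

s = 4: P(4, 18) = 324 and P(4, 19) = 361; 325 is not s-gonal.
s = 5: P(5, 14) = 287 and P(5, 15) = 330; 325 is not s-gonal.
s = 6: P(6, 13) = 325. ✓
s = 7: P(7, 11) = 286 and P(7, 12) = 342; 325 is not s-gonal.
s = 9: P(9, 10) = 325. ✓
s = 11: P(11, 8) = 260 and P(11, 9) = 333; 325 is not s-gonal.
Hits: s ∈ {6, 9} → 2.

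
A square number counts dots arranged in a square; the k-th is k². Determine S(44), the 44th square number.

1936

The 44th square number is n² with n = 44.
44² = 1936.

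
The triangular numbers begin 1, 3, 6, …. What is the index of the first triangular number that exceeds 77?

Solve n(n+1)/2 > 77 for integer n.
The largest n with value ≤ 77 is 11 (since 66 ≤ 77 < 78), so the first above is n = 12, value 78.

12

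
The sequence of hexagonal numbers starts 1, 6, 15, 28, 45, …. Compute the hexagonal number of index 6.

6·(2·6 − 1) = 6·11 = 66.

66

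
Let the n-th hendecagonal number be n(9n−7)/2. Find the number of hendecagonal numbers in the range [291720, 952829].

The n-th hendecagonal number is n(9n−7)/2.
Smallest index with value ≥ 291720: n = 255 (giving 291720).
Largest index with value ≤ 952829: n = 460 (giving 950590).
Indices 255 through 460: 206 terms.

206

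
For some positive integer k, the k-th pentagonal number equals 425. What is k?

17

Set n(3n−1)/2 = 425, giving 3n² − n − 850 = 0.
The discriminant is 1 + 24·425 = 10201, and √10201 = 101.
So n = (1 + 101) / 6 = 102/6 = 17.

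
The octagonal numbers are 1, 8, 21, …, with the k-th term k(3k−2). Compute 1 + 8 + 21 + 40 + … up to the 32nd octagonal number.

33264

Σ i(3i−2) = 3Σi² − 2Σi over i = 1..32.
Σi = 528 and Σi² = 11440.
3·11440 − 2·528 = 33264.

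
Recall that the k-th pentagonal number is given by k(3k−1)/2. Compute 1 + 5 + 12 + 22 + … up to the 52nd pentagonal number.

Σ i(3i−1)/2 = (3Σi² − Σi) / 2 over i = 1..52.
Σi = 1378 and Σi² = 48230.
(3·48230 − 1·1378) / 2 = 143312/2 = 71656.

71656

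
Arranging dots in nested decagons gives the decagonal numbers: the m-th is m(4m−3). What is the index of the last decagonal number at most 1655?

20

Solve n(4n−3) ≤ 1655 for integer n.
n = 20 gives 1540 ≤ 1655, while n = 21 gives 1701 > 1655; so the answer is index 20.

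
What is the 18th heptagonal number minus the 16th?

18·(5·18 − 3)/2 = 783 and 16·(5·16 − 3)/2 = 616.
Difference: 783 − 616 = 167.

167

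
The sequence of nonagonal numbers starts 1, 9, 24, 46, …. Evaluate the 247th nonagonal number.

212914

247·(7·247 − 5)/2 = 247·1724/2 = 247·862 = 212914.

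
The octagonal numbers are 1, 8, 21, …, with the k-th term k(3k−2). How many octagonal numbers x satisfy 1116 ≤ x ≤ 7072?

The n-th octagonal number is n(3n−2).
Smallest index with value ≥ 1116: n = 20 (giving 1160).
Largest index with value ≤ 7072: n = 48 (giving 6816).
Indices 20 through 48: 29 terms.

29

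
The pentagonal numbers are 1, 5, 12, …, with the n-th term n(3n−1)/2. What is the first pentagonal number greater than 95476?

95887

Solve n(3n−1)/2 > 95476 for integer n.
The largest n with value ≤ 95476 is 252 (since 95130 ≤ 95476 < 95887), so the first above is n = 253, value 95887.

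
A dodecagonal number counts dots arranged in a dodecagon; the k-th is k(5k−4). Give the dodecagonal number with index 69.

The 69th dodecagonal number is n(5n−4) with n = 69.
69·(5·69 − 4) = 69·341 = 23529.

23529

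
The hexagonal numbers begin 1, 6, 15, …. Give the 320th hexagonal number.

320·(2·320 − 1) = 320·639 = 204480.

204480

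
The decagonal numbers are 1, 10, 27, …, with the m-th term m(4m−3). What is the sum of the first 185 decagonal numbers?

8459125

Σ i(4i−3) = 4Σi² − 3Σi over i = 1..185.
Σi = 17205 and Σi² = 2127685.
4·2127685 − 3·17205 = 8459125.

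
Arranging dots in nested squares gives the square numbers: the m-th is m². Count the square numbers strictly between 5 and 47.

The n-th square number is n².
Smallest index with value > 5: n = 3 (giving 9).
Largest index with value < 47: n = 6 (giving 36).
Indices 3 through 6: 4 terms.

4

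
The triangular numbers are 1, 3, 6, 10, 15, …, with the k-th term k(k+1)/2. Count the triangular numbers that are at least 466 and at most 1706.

27

The n-th triangular number is n(n+1)/2.
Smallest index with value ≥ 466: n = 31 (giving 496).
Largest index with value ≤ 1706: n = 57 (giving 1653).
Indices 31 through 57: 27 terms.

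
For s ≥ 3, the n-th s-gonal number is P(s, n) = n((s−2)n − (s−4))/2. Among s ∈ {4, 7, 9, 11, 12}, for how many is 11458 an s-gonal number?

s = 4: P(4, 107) = 11449 and P(4, 108) = 11664; 11458 is not s-gonal.
s = 7: P(7, 68) = 11458. ✓
s = 9: P(9, 57) = 11229 and P(9, 58) = 11629; 11458 is not s-gonal.
s = 11: P(11, 50) = 11075 and P(11, 51) = 11526; 11458 is not s-gonal.
s = 12: P(12, 48) = 11328 and P(12, 49) = 11809; 11458 is not s-gonal.
Hits: s ∈ {7} → 1.

1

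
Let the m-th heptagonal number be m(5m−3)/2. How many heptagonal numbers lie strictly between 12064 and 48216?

70

The n-th heptagonal number is n(5n−3)/2.
Smallest index with value > 12064: n = 70 (giving 12145).
Largest index with value < 48216: n = 139 (giving 48094).
Indices 70 through 139: 70 terms.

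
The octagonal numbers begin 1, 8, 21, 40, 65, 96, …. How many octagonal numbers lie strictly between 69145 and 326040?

The n-th octagonal number is n(3n−2).
Smallest index with value > 69145: n = 153 (giving 69921).
Largest index with value < 326040: n = 329 (giving 324065).
Indices 153 through 329: 177 terms.

177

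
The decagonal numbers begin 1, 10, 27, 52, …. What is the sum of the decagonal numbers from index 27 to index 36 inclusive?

Σ i(4i−3) = 4Σi² − 3Σi over i = 27..36.
Σi = 666 − 351 = 315 and Σi² = 16206 − 6201 = 10005.
4·10005 − 3·315 = 39075.

39075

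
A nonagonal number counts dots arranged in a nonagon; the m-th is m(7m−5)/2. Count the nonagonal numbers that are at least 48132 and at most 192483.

117

The n-th nonagonal number is n(7n−5)/2.
Smallest index with value ≥ 48132: n = 118 (giving 48439).
Largest index with value ≤ 192483: n = 234 (giving 191061).
Indices 118 through 234: 117 terms.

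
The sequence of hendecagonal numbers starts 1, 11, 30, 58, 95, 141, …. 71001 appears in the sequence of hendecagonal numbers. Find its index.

Set n(9n−7)/2 = 71001, giving 9n² − 7n − 142002 = 0.
The discriminant is 49 + 72·71001 = 5112121, and √5112121 = 2261.
So n = (7 + 2261) / 18 = 2268/18 = 126.
Check: 126·(9·126 − 7)/2 = 71001. ✓

126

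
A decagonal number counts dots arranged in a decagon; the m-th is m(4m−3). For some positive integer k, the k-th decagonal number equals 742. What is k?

14

Set n(4n−3) = 742, giving 4n² − 3n − 742 = 0.
So n = (3 + 109) / 8 = 112/8 = 14.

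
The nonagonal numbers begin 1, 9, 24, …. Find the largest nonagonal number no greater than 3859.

Solve n(7n−5)/2 ≤ 3859 for integer n.
n = 33 gives 3729 ≤ 3859, while n = 34 gives 3961 > 3859; so the answer is 3729.

3729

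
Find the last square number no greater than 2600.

2500

Solve n² ≤ 2600 for integer n.
n = 50 gives 2500 ≤ 2600, while n = 51 gives 2601 > 2600; so the answer is 2500.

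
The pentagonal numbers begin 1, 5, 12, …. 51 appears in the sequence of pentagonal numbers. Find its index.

Set n(3n−1)/2 = 51, giving 3n² − n − 102 = 0.
The discriminant is 1 + 24·51 = 1225, and √1225 = 35.
So n = (1 + 35) / 6 = 36/6 = 6.

6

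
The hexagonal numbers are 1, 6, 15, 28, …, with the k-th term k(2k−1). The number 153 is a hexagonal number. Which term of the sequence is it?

Set n(2n−1) = 153, giving 2n² − n − 153 = 0.
So n = (1 + 35) / 4 = 36/4 = 9.

9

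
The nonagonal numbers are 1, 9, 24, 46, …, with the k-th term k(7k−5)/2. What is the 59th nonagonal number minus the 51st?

59·(7·59 − 5)/2 = 12036 and 51·(7·51 − 5)/2 = 8976.
Difference: 12036 − 8976 = 3060.

3060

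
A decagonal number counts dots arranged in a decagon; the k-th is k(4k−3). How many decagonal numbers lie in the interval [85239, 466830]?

The n-th decagonal number is n(4n−3).
Smallest index with value ≥ 85239: n = 147 (giving 85995).
Largest index with value ≤ 466830: n = 342 (giving 466830).
Indices 147 through 342: 196 terms.

196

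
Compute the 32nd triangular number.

The 32nd triangular number is n(n+1)/2 with n = 32.
32·33/2 = 1056/2 = 528.

528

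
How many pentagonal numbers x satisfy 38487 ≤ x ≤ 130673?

The n-th pentagonal number is n(3n−1)/2.
Smallest index with value ≥ 38487: n = 161 (giving 38801).
Largest index with value ≤ 130673: n = 295 (giving 130390).
Indices 161 through 295: 135 terms.

135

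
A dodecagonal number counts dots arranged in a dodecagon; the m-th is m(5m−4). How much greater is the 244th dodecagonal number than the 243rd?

2431

Consecutive dodecagonal numbers differ by 10n − 9: here 10·244 − 9 = 2431.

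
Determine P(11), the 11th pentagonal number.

The 11th pentagonal number is n(3n−1)/2 with n = 11.
11·(3·11 − 1)/2 = 11·32/2 = 11·16 = 176.

176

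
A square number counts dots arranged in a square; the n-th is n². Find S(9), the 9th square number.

81

The 9th square number is n² with n = 9.
9² = 81.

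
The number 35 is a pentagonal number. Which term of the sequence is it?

Set n(3n−1)/2 = 35, giving 3n² − n − 70 = 0.
So n = (1 + 29) / 6 = 30/6 = 5.

5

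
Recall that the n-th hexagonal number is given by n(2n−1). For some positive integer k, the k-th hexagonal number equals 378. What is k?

14

Set n(2n−1) = 378, giving 2n² − n − 378 = 0.
The discriminant is 1 + 8·378 = 3025, and √3025 = 55.
So n = (1 + 55) / 4 = 56/4 = 14.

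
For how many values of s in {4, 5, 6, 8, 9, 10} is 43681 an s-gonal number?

s = 4: P(4, 209) = 43681. ✓
s = 5: P(5, 170) = 43265 and P(5, 171) = 43776; 43681 is not s-gonal.
s = 6: P(6, 148) = 43660 and P(6, 149) = 44253; 43681 is not s-gonal.
s = 8: P(8, 121) = 43681. ✓
s = 9: P(9, 112) = 43624 and P(9, 113) = 44409; 43681 is not s-gonal.
s = 10: P(10, 104) = 42952 and P(10, 105) = 43785; 43681 is not s-gonal.
Hits: s ∈ {4, 8} → 2.

2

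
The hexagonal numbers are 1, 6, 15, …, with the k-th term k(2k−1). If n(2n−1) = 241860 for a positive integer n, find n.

Set n(2n−1) = 241860, giving 2n² − n − 241860 = 0.
So n = (1 + 1391) / 4 = 1392/4 = 348.

348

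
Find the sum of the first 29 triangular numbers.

Σ i(i+1)/2 = (Σi² + Σi) / 2 over i = 1..29.
Σi = 435 and Σi² = 8555.
(1·8555 + 1·435) / 2 = 8990/2 = 4495.

4495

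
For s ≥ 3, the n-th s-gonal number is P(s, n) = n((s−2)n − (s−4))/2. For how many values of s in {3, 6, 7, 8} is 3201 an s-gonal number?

1

s = 3: P(3, 79) = 3160 and P(3, 80) = 3240; 3201 is not s-gonal.
s = 6: P(6, 40) = 3160 and P(6, 41) = 3321; 3201 is not s-gonal.
s = 7: P(7, 36) = 3186 and P(7, 37) = 3367; 3201 is not s-gonal.
s = 8: P(8, 33) = 3201. ✓
Hits: s ∈ {8} → 1.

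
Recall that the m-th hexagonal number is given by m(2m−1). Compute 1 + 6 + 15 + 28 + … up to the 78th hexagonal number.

Σ i(2i−1) = 2Σi² − Σi over i = 1..78.
Σi = 3081 and Σi² = 161239.
2·161239 − 1·3081 = 319397.

319397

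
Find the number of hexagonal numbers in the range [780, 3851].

25

The n-th hexagonal number is n(2n−1).
Smallest index with value ≥ 780: n = 20 (giving 780).
Largest index with value ≤ 3851: n = 44 (giving 3828).
Indices 20 through 44: 25 terms.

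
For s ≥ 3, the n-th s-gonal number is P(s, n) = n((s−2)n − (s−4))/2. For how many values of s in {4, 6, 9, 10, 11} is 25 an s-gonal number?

1

s = 4: P(4, 5) = 25. ✓
s = 6: P(6, 3) = 15 and P(6, 4) = 28; 25 is not s-gonal.
s = 9: P(9, 3) = 24 and P(9, 4) = 46; 25 is not s-gonal.
s = 10: P(10, 2) = 10 and P(10, 3) = 27; 25 is not s-gonal.
s = 11: P(11, 2) = 11 and P(11, 3) = 30; 25 is not s-gonal.
Hits: s ∈ {4} → 1.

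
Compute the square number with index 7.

The 7th square number is n² with n = 7.
7² = 49.

49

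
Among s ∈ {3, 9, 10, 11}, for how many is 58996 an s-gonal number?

s = 3: P(3, 343) = 58996. ✓
s = 9: P(9, 130) = 58825 and P(9, 131) = 59736; 58996 is not s-gonal.
s = 10: P(10, 121) = 58201 and P(10, 122) = 59170; 58996 is not s-gonal.
s = 11: P(11, 114) = 58083 and P(11, 115) = 59110; 58996 is not s-gonal.
Hits: s ∈ {3} → 1.

1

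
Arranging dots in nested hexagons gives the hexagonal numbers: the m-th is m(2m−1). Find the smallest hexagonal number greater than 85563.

Solve n(2n−1) > 85563 for integer n.
The largest n with value ≤ 85563 is 207 (since 85491 ≤ 85563 < 86320), so the first above is n = 208, value 86320.

86320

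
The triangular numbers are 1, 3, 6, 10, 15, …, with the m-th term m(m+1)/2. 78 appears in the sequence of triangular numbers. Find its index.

12

Set n(n+1)/2 = 78, giving n² + n − 156 = 0.
The discriminant is 1 + 8·78 = 625, and √625 = 25.
So n = (-1 + 25) / 2 = 24/2 = 12.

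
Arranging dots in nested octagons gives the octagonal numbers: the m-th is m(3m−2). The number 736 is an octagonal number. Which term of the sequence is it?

16

Set n(3n−2) = 736, giving 3n² − 2n − 736 = 0.
The discriminant is 4 + 12·736 = 8836, and √8836 = 94.
So n = (2 + 94) / 6 = 96/6 = 16.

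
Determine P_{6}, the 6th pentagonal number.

51

The 6th pentagonal number is n(3n−1)/2 with n = 6.
6·(3·6 − 1)/2 = 6·17/2 = 51.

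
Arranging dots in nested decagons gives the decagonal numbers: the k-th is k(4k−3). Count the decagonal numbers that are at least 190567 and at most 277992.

46

The n-th decagonal number is n(4n−3).
Smallest index with value ≥ 190567: n = 219 (giving 191187).
Largest index with value ≤ 277992: n = 264 (giving 277992).
Indices 219 through 264: 46 terms.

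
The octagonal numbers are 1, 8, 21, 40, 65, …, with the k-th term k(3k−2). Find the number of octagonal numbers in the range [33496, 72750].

The n-th octagonal number is n(3n−2).
Smallest index with value ≥ 33496: n = 106 (giving 33496).
Largest index with value ≤ 72750: n = 156 (giving 72696).
Indices 106 through 156: 51 terms.

51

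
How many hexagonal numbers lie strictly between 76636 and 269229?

171

The n-th hexagonal number is n(2n−1).
Smallest index with value > 76636: n = 197 (giving 77421).
Largest index with value < 269229: n = 367 (giving 269011).
Indices 197 through 367: 171 terms.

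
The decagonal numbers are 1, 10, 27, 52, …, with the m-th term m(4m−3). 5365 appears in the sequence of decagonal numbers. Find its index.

Set n(4n−3) = 5365, giving 4n² − 3n − 5365 = 0.
The discriminant is 9 + 16·5365 = 85849, and √85849 = 293.
So n = (3 + 293) / 8 = 296/8 = 37.

37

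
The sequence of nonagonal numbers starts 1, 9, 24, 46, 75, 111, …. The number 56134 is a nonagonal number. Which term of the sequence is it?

127

Set n(7n−5)/2 = 56134, giving 7n² − 5n − 112268 = 0.
The discriminant is 25 + 56·56134 = 3143529, and √3143529 = 1773.
So n = (5 + 1773) / 14 = 1778/14 = 127.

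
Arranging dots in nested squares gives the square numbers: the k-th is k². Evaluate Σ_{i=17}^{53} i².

Σ_{i=17}^{53} i² = 51039 − 1496 = 49543.

49543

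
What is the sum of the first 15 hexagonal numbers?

Σ i(2i−1) = 2Σi² − Σi over i = 1..15.
Σi = 120 and Σi² = 1240.
2·1240 − 1·120 = 2360.

2360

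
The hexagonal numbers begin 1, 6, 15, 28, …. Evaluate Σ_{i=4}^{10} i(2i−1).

693

Σ i(2i−1) = 2Σi² − Σi over i = 4..10.
Σi = 55 − 6 = 49 and Σi² = 385 − 14 = 371.
2·371 − 1·49 = 693.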